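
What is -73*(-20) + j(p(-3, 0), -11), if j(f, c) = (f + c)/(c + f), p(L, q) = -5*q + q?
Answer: 1461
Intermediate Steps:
p(L, q) = -4*q
j(f, c) = 1 (j(f, c) = (c + f)/(c + f) = 1)
-73*(-20) + j(p(-3, 0), -11) = -73*(-20) + 1 = 1460 + 1 = 1461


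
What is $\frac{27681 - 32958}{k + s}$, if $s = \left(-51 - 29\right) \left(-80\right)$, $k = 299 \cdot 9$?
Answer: $- \frac{5277}{9091} \approx -0.58046$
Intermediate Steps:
$k = 2691$
$s = 6400$ ($s = \left(-80\right) \left(-80\right) = 6400$)
$\frac{27681 - 32958}{k + s} = \frac{27681 - 32958}{2691 + 6400} = - \frac{5277}{9091}$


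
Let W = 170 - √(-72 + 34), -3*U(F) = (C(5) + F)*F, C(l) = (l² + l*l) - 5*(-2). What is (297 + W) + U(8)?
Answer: 857/3 - I*√38 ≈ 285.67 - 6.1644*I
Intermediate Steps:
C(l) = 10 + 2*l² (C(l) = (l² + l²) + 10 = 2*l² + 10 = 10 + 2*l²)
U(F) = -F*(60 + F)/3 (U(F) = -((10 + 2*5²) + F)*F/3 = -((10 + 2*25) + F)*F/3 = -((10 + 50) + F)*F/3 = -(60 + F)*F/3 = -F*(60 + F)/3)
W = 170 - I*√38 (W = 170 - √(-38) = 170 - I*√38 ≈ 170.0 - 6.1644*I)
(297 + W) + U(8) = (297 + (170 - I*√38)) - ⅓*8*(60 + 8) = (467 - I*√38) - ⅓*8*68 = (467 - I*√38) - 544/3 = 857/3 - I*√38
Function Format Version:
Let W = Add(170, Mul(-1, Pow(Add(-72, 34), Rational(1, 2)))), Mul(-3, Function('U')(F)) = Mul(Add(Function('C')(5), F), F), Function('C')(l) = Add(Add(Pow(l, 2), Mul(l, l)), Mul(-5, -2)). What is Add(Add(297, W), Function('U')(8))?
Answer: Add(Rational(857, 3), Mul(-1, I, Pow(38, Rational(1, 2)))) ≈ Add(285.67, Mul(-6.1644, I))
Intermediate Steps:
Function('C')(l) = Add(10, Mul(2, Pow(l, 2))) (Function('C')(l) = Add(Add(Pow(l, 2), Pow(l, 2)), 10) = Add(Mul(2, Pow(l, 2)), 10) = Add(10, Mul(2, Pow(l, 2))))
Function('U')(F) = Mul(Rational(-1, 3), F, Add(60, F)) (Function('U')(F) = Mul(Rational(-1, 3), Mul(Add(Add(10, Mul(2, Pow(5, 2))), F), F)) = Mul(Rational(-1, 3), Mul(Add(Add(10, Mul(2, 25)), F), F)) = Mul(Rational(-1, 3), Mul(Add(Add(10, 50), F), F)) = Mul(Rational(-1, 3), Mul(Add(60, F), F)) = Mul(Rational(-1, 3), Mul(F, Add(60, F))) = Mul(Rational(-1, 3), F, Add(60, F)))
W = Add(170, Mul(-1, I, Pow(38, Rational(1, 2)))) (W = Add(170, Mul(-1, Pow(-38, Rational(1, 2)))) = Add(170, Mul(-1, Mul(I, Pow(38, Rational(1, 2))))) = Add(170, Mul(-1, I, Pow(38, Rational(1, 2)))) ≈ Add(170.00, Mul(-6.1644, I)))
Add(Add(297, W), Function('U')(8)) = Add(Add(297, Add(170, Mul(-1, I, Pow(38, Rational(1, 2))))), Mul(Rational(-1, 3), 8, Add(60, 8))) = Add(Add(467, Mul(-1, I, Pow(38, Rational(1, 2)))), Mul(Rational(-1, 3), 8, 68)) = Add(Add(467, Mul(-1, I, Pow(38, Rational(1, 2)))), Rational(-544, 3)) = Add(Rational(857, 3), Mul(-1, I, Pow(38, Rational(1, 2))))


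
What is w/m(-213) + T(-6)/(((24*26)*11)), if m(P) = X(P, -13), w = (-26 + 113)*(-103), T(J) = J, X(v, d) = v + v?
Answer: 1708493/81224 ≈ 21.034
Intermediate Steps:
X(v, d) = 2*v
w = -8961 (w = 87*(-103) = -8961)
m(P) = 2*P
w/m(-213) + T(-6)/(((24*26)*11)) = -8961/(2*(-213)) - 6/((24*26)*11) = -8961/(-426) - 6/(624*11) = -8961*(-1/426) - 6/6864 = 2987/142 - 6*1/6864 = 2987/142 - 1/1144 = 1708493/81224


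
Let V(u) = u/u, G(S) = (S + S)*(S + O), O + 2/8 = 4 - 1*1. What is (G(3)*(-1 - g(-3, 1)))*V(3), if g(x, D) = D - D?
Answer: -69/2 ≈ -34.500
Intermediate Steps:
g(x, D) = 0
O = 11/4 (O = -¼ + (4 - 1*1) = -¼ + (4 - 1) = -¼ + 3 = 11/4 ≈ 2.7500)
G(S) = 2*S*(11/4 + S) (G(S) = (S + S)*(S + 11/4) = (2*S)*(11/4 + S) = 2*S*(11/4 + S))
V(u) = 1
(G(3)*(-1 - g(-3, 1)))*V(3) = (((½)*3*(11 + 4*3))*(-1 - 1*0))*1 = (((½)*3*(11 + 12))*(-1 + 0))*1 = (((½)*3*23)*(-1))*1 = ((69/2)*(-1))*1 = -69/2*1 = -69/2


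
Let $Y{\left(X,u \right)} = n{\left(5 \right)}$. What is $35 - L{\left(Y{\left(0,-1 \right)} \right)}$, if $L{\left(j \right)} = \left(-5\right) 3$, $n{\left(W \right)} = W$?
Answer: $50$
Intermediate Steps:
$Y{\left(X,u \right)} = 5$
$L{\left(j \right)} = -15$
$35 - L{\left(Y{\left(0,-1 \right)} \right)} = 35 - -15 = 35 + 15 = 50$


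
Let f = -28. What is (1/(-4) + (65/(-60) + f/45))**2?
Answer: 7744/2025 ≈ 3.8242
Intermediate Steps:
(1/(-4) + (65/(-60) + f/45))**2 = (1/(-4) + (65/(-60) - 28/45))**2 = (-1/4 + (65*(-1/60) - 28*1/45))**2 = (-1/4 + (-13/12 - 28/45))**2 = (-1/4 - 307/180)**2 = (-88/45)**2 = 7744/2025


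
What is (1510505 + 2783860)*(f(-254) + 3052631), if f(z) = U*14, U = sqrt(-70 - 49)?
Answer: 13109111724315 + 60121110*I*sqrt(119) ≈ 1.3109e+13 + 6.5584e+8*I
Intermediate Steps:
U = I*sqrt(119) (U = sqrt(-119) = I*sqrt(119) ≈ 10.909*I)
f(z) = 14*I*sqrt(119) (f(z) = (I*sqrt(119))*14 = 14*I*sqrt(119))
(1510505 + 2783860)*(f(-254) + 3052631) = (1510505 + 2783860)*(14*I*sqrt(119) + 3052631) = 4294365*(3052631 + 14*I*sqrt(119)) = 13109111724315 + 60121110*I*sqrt(119)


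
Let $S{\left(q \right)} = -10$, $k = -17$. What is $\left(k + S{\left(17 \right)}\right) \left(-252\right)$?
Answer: $6804$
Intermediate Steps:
$\left(k + S{\left(17 \right)}\right) \left(-252\right) = \left(-17 - 10\right) \left(-252\right) = \left(-27\right) \left(-252\right) = 6804$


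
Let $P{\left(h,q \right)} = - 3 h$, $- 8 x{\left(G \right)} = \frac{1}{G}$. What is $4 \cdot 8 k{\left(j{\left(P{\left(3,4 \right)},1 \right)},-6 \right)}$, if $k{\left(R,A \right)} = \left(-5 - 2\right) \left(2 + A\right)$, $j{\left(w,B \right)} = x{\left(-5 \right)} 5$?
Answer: $896$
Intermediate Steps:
$x{\left(G \right)} = - \frac{1}{8 G}$
$j{\left(w,B \right)} = \frac{1}{8}$ ($j{\left(w,B \right)} = - \frac{1}{8 \left(-5\right)} 5 = \left(- \frac{1}{8}\right) \left(- \frac{1}{5}\right) 5 = \frac{1}{40} \cdot 5 = \frac{1}{8}$)
$k{\left(R,A \right)} = -14 - 7 A$ ($k{\left(R,A \right)} = - 7 \left(2 + A\right) = -14 - 7 A$)
$4 \cdot 8 k{\left(j{\left(P{\left(3,4 \right)},1 \right)},-6 \right)} = 4 \cdot 8 \left(-14 - -42\right) = 32 \left(-14 + 42\right) = 32 \cdot 28 = 896$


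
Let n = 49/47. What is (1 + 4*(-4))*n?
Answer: -735/47 ≈ -15.638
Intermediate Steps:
n = 49/47 (n = 49*(1/47) = 49/47 ≈ 1.0426)
(1 + 4*(-4))*n = (1 + 4*(-4))*(49/47) = (1 - 16)*(49/47) = -15*49/47 = -735/47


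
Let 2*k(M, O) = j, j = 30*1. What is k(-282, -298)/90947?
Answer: 15/90947 ≈ 0.00016493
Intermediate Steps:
j = 30
k(M, O) = 15 (k(M, O) = (½)*30 = 15)
k(-282, -298)/90947 = 15/90947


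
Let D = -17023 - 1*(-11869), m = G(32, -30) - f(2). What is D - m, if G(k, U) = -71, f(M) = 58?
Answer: -5025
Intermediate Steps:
m = -129 (m = -71 - 1*58 = -71 - 58 = -129)
D = -5154 (D = -17023 + 11869 = -5154)
D - m = -5154 - 1*(-129) = -5154 + 129 = -5025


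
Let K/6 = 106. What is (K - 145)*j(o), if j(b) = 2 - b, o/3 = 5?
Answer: -6383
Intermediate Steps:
o = 15 (o = 3*5 = 15)
K = 636 (K = 6*106 = 636)
(K - 145)*j(o) = (636 - 145)*(2 - 1*15) = 491*(2 - 15) = 491*(-13) = -6383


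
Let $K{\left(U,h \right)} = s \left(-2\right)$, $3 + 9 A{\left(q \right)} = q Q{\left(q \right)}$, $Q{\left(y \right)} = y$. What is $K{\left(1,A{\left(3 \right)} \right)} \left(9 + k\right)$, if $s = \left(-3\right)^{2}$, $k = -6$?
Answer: $-54$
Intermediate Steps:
$s = 9$
$A{\left(q \right)} = - \frac{1}{3} + \frac{q^{2}}{9}$ ($A{\left(q \right)} = - \frac{1}{3} + \frac{q q}{9} = - \frac{1}{3} + \frac{q^{2}}{9}$)
$K{\left(U,h \right)} = -18$ ($K{\left(U,h \right)} = 9 \left(-2\right) = -18$)
$K{\left(1,A{\left(3 \right)} \right)} \left(9 + k\right) = - 18 \left(9 - 6\right) = \left(-18\right) 3 = -54$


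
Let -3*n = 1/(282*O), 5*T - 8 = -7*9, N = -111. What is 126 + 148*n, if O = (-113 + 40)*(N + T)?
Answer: 237335957/1883619 ≈ 126.00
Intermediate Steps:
T = -11 (T = 8/5 + (-7*9)/5 = 8/5 + (⅕)*(-63) = 8/5 - 63/5 = -11)
O = 8906 (O = (-113 + 40)*(-111 - 11) = -73*(-122) = 8906)
n = -1/7534476 (n = -1/(3*282*8906) = -1/(846*8906) = -⅓*1/2511492 = -1/7534476 ≈ -1.3272e-7)
126 + 148*n = 126 + 148*(-1/7534476) = 126 - 37/1883619 = 237335957/1883619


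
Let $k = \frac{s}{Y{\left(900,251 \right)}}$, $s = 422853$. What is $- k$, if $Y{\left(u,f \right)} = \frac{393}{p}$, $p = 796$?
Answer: $- \frac{112196996}{131} \approx -8.5647 \cdot 10^{5}$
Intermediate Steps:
$Y{\left(u,f \right)} = \frac{393}{796}$
$k = \frac{112196996}{131}$ ($k = \frac{422853}{\frac{393}{796}} = 422853 \cdot \frac{796}{393} = \frac{112196996}{131} \approx 8.5647 \cdot 10^{5}$)
$- k = \left(-1\right) \frac{112196996}{131} = - \frac{112196996}{131}$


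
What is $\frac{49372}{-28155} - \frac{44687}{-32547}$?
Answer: $- \frac{116249333}{305453595} \approx -0.38058$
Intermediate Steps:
$\frac{49372}{-28155} - \frac{44687}{-32547} = 49372 \left(- \frac{1}{28155}\right) - - \frac{44687}{32547} = - \frac{49372}{28155} + \frac{44687}{32547} = - \frac{116249333}{305453595}$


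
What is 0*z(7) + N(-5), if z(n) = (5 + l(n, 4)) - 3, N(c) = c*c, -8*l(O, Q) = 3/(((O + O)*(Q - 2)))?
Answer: 25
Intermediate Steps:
l(O, Q) = -3/(16*O*(-2 + Q)) (l(O, Q) = -3/(8*((O + O)*(Q - 2))) = -3/(8*((2*O)*(-2 + Q))) = -3/(8*(2*O*(-2 + Q))) = -3*1/(2*O*(-2 + Q))/8 = -3/(16*O*(-2 + Q)))
N(c) = c**2
z(n) = 2 - 3/(32*n) (z(n) = (5 - 3/(16*n*(-2 + 4))) - 3 = (5 - 3/16/(n*2)) - 3 = (5 - 3/16*1/2/n) - 3 = (5 - 3/(32*n)) - 3 = 2 - 3/(32*n))
0*z(7) + N(-5) = 0*(2 - 3/32/7) + (-5)**2 = 0*(2 - 3/32*1/7) + 25 = 0*(2 - 3/224) + 25 = 0*(445/224) + 25 = 0 + 25 = 25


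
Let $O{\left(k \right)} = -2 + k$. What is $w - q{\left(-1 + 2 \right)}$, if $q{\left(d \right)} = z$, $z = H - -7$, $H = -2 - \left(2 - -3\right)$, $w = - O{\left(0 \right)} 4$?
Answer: $8$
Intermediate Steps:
$w = 8$ ($w = - (-2 + 0) 4 = \left(-1\right) \left(-2\right) 4 = 2 \cdot 4 = 8$)
$H = -7$ ($H = -2 - \left(2 + 3\right) = -2 - 5 = -7$)
$z = 0$ ($z = -7 - -7 = -7 + 7 = 0$)
$q{\left(d \right)} = 0$
$w - q{\left(-1 + 2 \right)} = 8 - 0 = 8 + 0 = 8$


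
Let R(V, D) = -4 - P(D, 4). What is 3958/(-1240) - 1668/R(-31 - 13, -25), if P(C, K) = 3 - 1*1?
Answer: 170381/620 ≈ 274.81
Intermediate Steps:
P(C, K) = 2 (P(C, K) = 3 - 1 = 2)
R(V, D) = -6 (R(V, D) = -4 - 1*2 = -4 - 2 = -6)
3958/(-1240) - 1668/R(-31 - 13, -25) = 3958/(-1240) - 1668/(-6) = 3958*(-1/1240) - 1668*(-⅙) = -1979/620 + 278 = 170381/620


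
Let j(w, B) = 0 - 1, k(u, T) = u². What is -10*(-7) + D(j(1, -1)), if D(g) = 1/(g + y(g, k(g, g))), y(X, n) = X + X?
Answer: 209/3 ≈ 69.667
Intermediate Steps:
y(X, n) = 2*X
j(w, B) = -1
D(g) = 1/(3*g) (D(g) = 1/(g + 2*g) = 1/(3*g))
-10*(-7) + D(j(1, -1)) = -10*(-7) + (⅓)/(-1) = 70 + (⅓)*(-1) = 70 - ⅓ = 209/3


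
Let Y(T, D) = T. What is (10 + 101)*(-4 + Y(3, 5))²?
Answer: 111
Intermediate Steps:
(10 + 101)*(-4 + Y(3, 5))² = (10 + 101)*(-4 + 3)² = 111*(-1)² = 111*1 = 111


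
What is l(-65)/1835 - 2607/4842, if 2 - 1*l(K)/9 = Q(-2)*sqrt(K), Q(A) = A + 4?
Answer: -1565563/2961690 - 18*I*sqrt(65)/1835 ≈ -0.5286 - 0.079085*I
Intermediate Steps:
Q(A) = 4 + A
l(K) = 18 - 18*sqrt(K) (l(K) = 18 - 9*(4 - 2)*sqrt(K) = 18 - 18*sqrt(K))
l(-65)/1835 - 2607/4842 = (18 - 18*I*sqrt(65))/1835 - 2607/4842 = (18 - 18*I*sqrt(65))*(1/1835) - 2607*1/4842 = (18 - 18*I*sqrt(65))*(1/1835) - 869/1614 = (18/1835 - 18*I*sqrt(65)/1835) - 869/1614 = -1565563/2961690 - 18*I*sqrt(65)/1835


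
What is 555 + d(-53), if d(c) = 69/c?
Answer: 29346/53 ≈ 553.70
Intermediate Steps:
555 + d(-53) = 555 + 69/(-53) = 555 + 69*(-1/53) = 555 - 69/53 = 29346/53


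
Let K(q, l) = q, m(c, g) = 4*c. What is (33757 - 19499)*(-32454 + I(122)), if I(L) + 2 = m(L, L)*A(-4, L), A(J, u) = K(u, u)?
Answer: 386106640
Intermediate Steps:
A(J, u) = u
I(L) = -2 + 4*L**2 (I(L) = -2 + (4*L)*L = -2 + 4*L**2)
(33757 - 19499)*(-32454 + I(122)) = (33757 - 19499)*(-32454 + (-2 + 4*122**2)) = 14258*(-32454 + (-2 + 4*14884)) = 14258*(-32454 + (-2 + 59536)) = 14258*(-32454 + 59534) = 14258*27080 = 386106640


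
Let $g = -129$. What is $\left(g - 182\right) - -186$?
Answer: $-125$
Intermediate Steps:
$\left(g - 182\right) - -186 = \left(-129 - 182\right) - -186 = \left(-129 - 182\right) + 186 = -311 + 186 = -125$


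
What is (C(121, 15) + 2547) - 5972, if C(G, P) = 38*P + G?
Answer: -2734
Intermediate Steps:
C(G, P) = G + 38*P
(C(121, 15) + 2547) - 5972 = ((121 + 38*15) + 2547) - 5972 = ((121 + 570) + 2547) - 5972 = (691 + 2547) - 5972 = 3238 - 5972 = -2734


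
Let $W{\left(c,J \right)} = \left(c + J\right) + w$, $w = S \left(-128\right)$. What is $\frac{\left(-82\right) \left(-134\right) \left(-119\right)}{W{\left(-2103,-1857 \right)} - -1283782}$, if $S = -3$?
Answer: $- \frac{653786}{640103} \approx -1.0214$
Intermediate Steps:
$w = 384$ ($w = \left(-3\right) \left(-128\right) = 384$)
$W{\left(c,J \right)} = 384 + J + c$ ($W{\left(c,J \right)} = \left(c + J\right) + 384 = \left(J + c\right) + 384 = 384 + J + c$)
$\frac{\left(-82\right) \left(-134\right) \left(-119\right)}{W{\left(-2103,-1857 \right)} - -1283782} = \frac{\left(-82\right) \left(-134\right) \left(-119\right)}{\left(384 - 1857 - 2103\right) - -1283782} = \frac{10988 \left(-119\right)}{-3576 + 1283782} = - \frac{1307572}{1280206} = \left(-1307572\right) \frac{1}{1280206} = - \frac{653786}{640103}$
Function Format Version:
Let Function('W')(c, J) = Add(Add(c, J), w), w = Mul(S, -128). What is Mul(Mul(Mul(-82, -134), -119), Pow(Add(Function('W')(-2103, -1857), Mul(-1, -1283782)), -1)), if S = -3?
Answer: Rational(-653786, 640103) ≈ -1.0214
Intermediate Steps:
w = 384 (w = Mul(-3, -128) = 384)
Function('W')(c, J) = Add(384, J, c) (Function('W')(c, J) = Add(Add(c, J), 384) = Add(Add(J, c), 384) = Add(384, J, c))
Mul(Mul(Mul(-82, -134), -119), Pow(Add(Function('W')(-2103, -1857), Mul(-1, -1283782)), -1)) = Mul(Mul(Mul(-82, -134), -119), Pow(Add(Add(384, -1857, -2103), Mul(-1, -1283782)), -1)) = Mul(Mul(10988, -119), Pow(Add(-3576, 1283782), -1)) = Mul(-1307572, Pow(1280206, -1)) = Mul(-1307572, Rational(1, 1280206)) = Rational(-653786, 640103)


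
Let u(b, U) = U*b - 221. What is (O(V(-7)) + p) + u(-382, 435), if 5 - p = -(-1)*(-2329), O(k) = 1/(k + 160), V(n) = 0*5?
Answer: -26249119/160 ≈ -1.6406e+5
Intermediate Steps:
u(b, U) = -221 + U*b
V(n) = 0
O(k) = 1/(160 + k)
p = 2334 (p = 5 - (-1)*(-1*(-2329)) = 5 - (-1)*2329 = 5 - 1*(-2329) = 5 + 2329 = 2334)
(O(V(-7)) + p) + u(-382, 435) = (1/(160 + 0) + 2334) + (-221 + 435*(-382)) = (1/160 + 2334) + (-221 - 166170) = (1/160 + 2334) - 166391 = 373441/160 - 166391 = -26249119/160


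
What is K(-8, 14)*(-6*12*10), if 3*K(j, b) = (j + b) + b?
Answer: -4800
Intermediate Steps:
K(j, b) = j/3 + 2*b/3 (K(j, b) = ((j + b) + b)/3 = ((b + j) + b)/3 = (j + 2*b)/3 = j/3 + 2*b/3)
K(-8, 14)*(-6*12*10) = ((⅓)*(-8) + (⅔)*14)*(-6*12*10) = (-8/3 + 28/3)*(-72*10) = (20/3)*(-720) = -4800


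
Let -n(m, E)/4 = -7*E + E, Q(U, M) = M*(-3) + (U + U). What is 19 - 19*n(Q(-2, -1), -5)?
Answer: 2299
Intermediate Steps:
Q(U, M) = -3*M + 2*U
n(m, E) = 24*E (n(m, E) = -4*(-7*E + E) = -(-24)*E = 24*E)
19 - 19*n(Q(-2, -1), -5) = 19 - 456*(-5) = 19 - 19*(-120) = 19 + 2280 = 2299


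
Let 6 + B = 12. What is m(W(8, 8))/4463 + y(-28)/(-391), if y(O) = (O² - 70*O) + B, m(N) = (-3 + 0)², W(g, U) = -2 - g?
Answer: -12269731/1745033 ≈ -7.0312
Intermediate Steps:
B = 6 (B = -6 + 12 = 6)
m(N) = 9 (m(N) = (-3)² = 9)
y(O) = 6 + O² - 70*O (y(O) = (O² - 70*O) + 6 = 6 + O² - 70*O)
m(W(8, 8))/4463 + y(-28)/(-391) = 9/4463 + (6 + (-28)² - 70*(-28))/(-391) = 9*(1/4463) + (6 + 784 + 1960)*(-1/391) = 9/4463 + 2750*(-1/391) = 9/4463 - 2750/391 = -12269731/1745033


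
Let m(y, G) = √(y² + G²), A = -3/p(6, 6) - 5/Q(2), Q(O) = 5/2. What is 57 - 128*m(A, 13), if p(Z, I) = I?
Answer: 57 - 64*√701 ≈ -1637.5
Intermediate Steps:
Q(O) = 5/2 (Q(O) = 5*(½) = 5/2)
A = -5/2 (A = -3/6 - 5/5/2 = -3*⅙ - 5*⅖ = -½ - 2 = -5/2 ≈ -2.5000)
m(y, G) = √(G² + y²)
57 - 128*m(A, 13) = 57 - 128*√(13² + (-5/2)²) = 57 - 128*√(169 + 25/4) = 57 - 64*√701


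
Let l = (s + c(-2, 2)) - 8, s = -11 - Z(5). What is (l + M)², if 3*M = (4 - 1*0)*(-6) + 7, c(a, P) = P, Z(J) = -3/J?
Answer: 109561/225 ≈ 486.94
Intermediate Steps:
s = -52/5 (s = -11 - (-3)/5 = -11 - 1*(-⅗) = -11 + ⅗ = -52/5 ≈ -10.400)
M = -17/3 (M = ((4 - 1*0)*(-6) + 7)/3 = ((4 + 0)*(-6) + 7)/3 = (4*(-6) + 7)/3 = (-24 + 7)/3 = (⅓)*(-17) = -17/3 ≈ -5.6667)
l = -82/5 (l = (-52/5 + 2) - 8 = -42/5 - 8 = -82/5 ≈ -16.400)
(l + M)² = (-82/5 - 17/3)² = (-331/15)² = 109561/225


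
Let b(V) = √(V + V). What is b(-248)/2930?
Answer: 2*I*√31/1465 ≈ 0.007601*I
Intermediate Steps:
b(V) = √2*√V (b(V) = √(2*V) = √2*√V)
b(-248)/2930 = (√2*√(-248))/2930 = (√2*(2*I*√62))*(1/2930) = (4*I*√31)*(1/2930) = 2*I*√31/1465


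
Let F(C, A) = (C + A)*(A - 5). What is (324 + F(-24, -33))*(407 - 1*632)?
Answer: -560250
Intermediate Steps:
F(C, A) = (-5 + A)*(A + C) (F(C, A) = (A + C)*(-5 + A) = (-5 + A)*(A + C))
(324 + F(-24, -33))*(407 - 1*632) = (324 + ((-33)² - 5*(-33) - 5*(-24) - 33*(-24)))*(407 - 1*632) = (324 + (1089 + 165 + 120 + 792))*(407 - 632) = (324 + 2166)*(-225) = 2490*(-225) = -560250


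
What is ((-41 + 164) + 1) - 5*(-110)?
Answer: 674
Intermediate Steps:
((-41 + 164) + 1) - 5*(-110) = (123 + 1) + 550 = 124 + 550 = 674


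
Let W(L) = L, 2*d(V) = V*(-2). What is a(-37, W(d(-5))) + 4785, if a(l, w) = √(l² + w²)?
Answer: 4785 + √1394 ≈ 4822.3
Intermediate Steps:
d(V) = -V (d(V) = (V*(-2))/2 = (-2*V)/2 = -V)
a(-37, W(d(-5))) + 4785 = √((-37)² + (-1*(-5))²) + 4785 = √(1369 + 5²) + 4785 = √(1369 + 25) + 4785 = √1394 + 4785 = 4785 + √1394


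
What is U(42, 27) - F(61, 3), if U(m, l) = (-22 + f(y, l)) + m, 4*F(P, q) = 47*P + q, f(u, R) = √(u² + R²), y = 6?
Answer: -1395/2 + 3*√85 ≈ -669.84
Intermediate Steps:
f(u, R) = √(R² + u²)
F(P, q) = q/4 + 47*P/4 (F(P, q) = (47*P + q)/4 = (q + 47*P)/4 = q/4 + 47*P/4)
U(m, l) = -22 + m + √(36 + l²) (U(m, l) = (-22 + √(l² + 6²)) + m = (-22 + √(l² + 36)) + m = (-22 + √(36 + l²)) + m = -22 + m + √(36 + l²))
U(42, 27) - F(61, 3) = (-22 + 42 + √(36 + 27²)) - ((¼)*3 + (47/4)*61) = (-22 + 42 + √(36 + 729)) - (¾ + 2867/4) = (-22 + 42 + √765) - 1*1435/2 = (-22 + 42 + 3*√85) - 1435/2 = (20 + 3*√85) - 1435/2 = -1395/2 + 3*√85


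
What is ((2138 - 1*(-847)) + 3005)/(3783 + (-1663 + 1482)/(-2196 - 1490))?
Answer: 22079140/13944319 ≈ 1.5834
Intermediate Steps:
((2138 - 1*(-847)) + 3005)/(3783 + (-1663 + 1482)/(-2196 - 1490)) = ((2138 + 847) + 3005)/(3783 - 181/(-3686)) = (2985 + 3005)/(3783 - 181*(-1/3686)) = 5990/(3783 + 181/3686) = 5990/(13944319/3686) = 5990*(3686/13944319) = 22079140/13944319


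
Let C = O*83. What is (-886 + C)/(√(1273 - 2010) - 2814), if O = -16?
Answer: 92988/118199 + 2214*I*√737/7919333 ≈ 0.78671 + 0.0075897*I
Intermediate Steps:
C = -1328 (C = -16*83 = -1328)
(-886 + C)/(√(1273 - 2010) - 2814) = (-886 - 1328)/(√(1273 - 2010) - 2814) = -2214/(√(-737) - 2814) = -2214/(I*√737 - 2814) = -2214/(-2814 + I*√737)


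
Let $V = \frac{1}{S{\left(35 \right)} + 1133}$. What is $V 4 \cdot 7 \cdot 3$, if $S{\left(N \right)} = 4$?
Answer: $\frac{28}{379} \approx 0.073879$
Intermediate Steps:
$V = \frac{1}{1137}$ ($V = \frac{1}{4 + 1133} = \frac{1}{1137} \approx 0.00087951$)
$V 4 \cdot 7 \cdot 3 = \frac{4 \cdot 7 \cdot 3}{1137} = \frac{28 \cdot 3}{1137} = \frac{1}{1137} \cdot 84 = \frac{28}{379}$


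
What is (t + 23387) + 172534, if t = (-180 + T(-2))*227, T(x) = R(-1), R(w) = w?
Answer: 154834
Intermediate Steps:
T(x) = -1
t = -41087 (t = (-180 - 1)*227 = -181*227 = -41087)
(t + 23387) + 172534 = (-41087 + 23387) + 172534 = -17700 + 172534 = 154834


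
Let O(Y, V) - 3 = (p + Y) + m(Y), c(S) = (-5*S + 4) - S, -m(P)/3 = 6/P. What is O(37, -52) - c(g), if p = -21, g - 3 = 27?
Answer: 7197/37 ≈ 194.51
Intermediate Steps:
g = 30 (g = 3 + 27 = 30)
m(P) = -18/P
c(S) = 4 - 6*S (c(S) = (4 - 5*S) - S = 4 - 6*S)
O(Y, V) = -18 + Y - 18/Y (O(Y, V) = 3 + ((-21 + Y) - 18/Y) = 3 + (-21 + Y - 18/Y) = -18 + Y - 18/Y)
O(37, -52) - c(g) = (-18 + 37 - 18/37) - (4 - 6*30) = (-18 + 37 - 18*1/37) - (4 - 180) = (-18 + 37 - 18/37) - 1*(-176) = 685/37 + 176 = 7197/37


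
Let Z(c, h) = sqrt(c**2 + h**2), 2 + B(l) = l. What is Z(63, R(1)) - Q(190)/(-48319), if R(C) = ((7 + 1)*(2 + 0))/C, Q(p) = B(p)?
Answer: 3140923/48319 ≈ 65.004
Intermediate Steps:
B(l) = -2 + l
Q(p) = -2 + p
R(C) = 16/C (R(C) = (8*2)/C = 16/C)
Z(63, R(1)) - Q(190)/(-48319) = sqrt(63**2 + (16/1)**2) - (-2 + 190)/(-48319) = sqrt(3969 + (16*1)**2) - 188*(-1)/48319 = sqrt(3969 + 16**2) - 1*(-188/48319) = sqrt(3969 + 256) + 188/48319 = sqrt(4225) + 188/48319 = 65 + 188/48319 = 3140923/48319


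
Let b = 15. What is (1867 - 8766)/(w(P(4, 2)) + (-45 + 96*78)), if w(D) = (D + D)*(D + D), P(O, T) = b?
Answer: -6899/8343 ≈ -0.82692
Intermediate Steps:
P(O, T) = 15
w(D) = 4*D**2 (w(D) = (2*D)*(2*D) = 4*D**2)
(1867 - 8766)/(w(P(4, 2)) + (-45 + 96*78)) = (1867 - 8766)/(4*15**2 + (-45 + 96*78)) = -6899/(4*225 + (-45 + 7488)) = -6899/(900 + 7443) = -6899/8343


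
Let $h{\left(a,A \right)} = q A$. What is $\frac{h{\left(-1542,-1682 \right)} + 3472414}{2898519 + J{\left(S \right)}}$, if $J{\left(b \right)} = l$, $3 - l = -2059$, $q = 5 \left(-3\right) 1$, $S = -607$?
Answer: $\frac{3497644}{2900581} \approx 1.2058$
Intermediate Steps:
$q = -15$ ($q = \left(-15\right) 1 = -15$)
$l = 2062$ ($l = 3 - -2059 = 3 + 2059 = 2062$)
$J{\left(b \right)} = 2062$
$h{\left(a,A \right)} = - 15 A$
$\frac{h{\left(-1542,-1682 \right)} + 3472414}{2898519 + J{\left(S \right)}} = \frac{\left(-15\right) \left(-1682\right) + 3472414}{2898519 + 2062} = \frac{25230 + 3472414}{2900581} = 3497644 \cdot \frac{1}{2900581} = \frac{3497644}{2900581}$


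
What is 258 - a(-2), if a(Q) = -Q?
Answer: 256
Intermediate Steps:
258 - a(-2) = 258 - (-1)*(-2) = 258 - 1*2 = 258 - 2 = 256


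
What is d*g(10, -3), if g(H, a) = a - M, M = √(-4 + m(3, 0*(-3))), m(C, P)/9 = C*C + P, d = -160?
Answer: 480 + 160*√77 ≈ 1884.0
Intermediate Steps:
m(C, P) = 9*P + 9*C² (m(C, P) = 9*(C*C + P) = 9*(C² + P) = 9*(P + C²) = 9*P + 9*C²)
M = √77 (M = √(-4 + (9*(0*(-3)) + 9*3²)) = √(-4 + (9*0 + 9*9)) = √(-4 + (0 + 81)) = √(-4 + 81) = √77 ≈ 8.7750)
g(H, a) = a - √77
d*g(10, -3) = -160*(-3 - √77) = 480 + 160*√77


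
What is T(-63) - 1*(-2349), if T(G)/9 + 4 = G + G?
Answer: 1179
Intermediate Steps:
T(G) = -36 + 18*G (T(G) = -36 + 9*(G + G) = -36 + 9*(2*G) = -36 + 18*G)
T(-63) - 1*(-2349) = (-36 + 18*(-63)) - 1*(-2349) = (-36 - 1134) + 2349 = -1170 + 2349 = 1179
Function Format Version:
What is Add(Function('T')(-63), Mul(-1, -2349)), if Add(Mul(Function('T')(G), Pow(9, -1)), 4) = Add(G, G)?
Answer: 1179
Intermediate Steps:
Function('T')(G) = Add(-36, Mul(18, G)) (Function('T')(G) = Add(-36, Mul(9, Add(G, G))) = Add(-36, Mul(9, Mul(2, G))) = Add(-36, Mul(18, G)))
Add(Function('T')(-63), Mul(-1, -2349)) = Add(Add(-36, Mul(18, -63)), Mul(-1, -2349)) = Add(Add(-36, -1134), 2349) = Add(-1170, 2349) = 1179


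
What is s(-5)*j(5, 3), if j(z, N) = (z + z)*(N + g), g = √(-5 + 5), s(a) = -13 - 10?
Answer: -690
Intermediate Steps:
s(a) = -23
g = 0 (g = √0 = 0)
j(z, N) = 2*N*z (j(z, N) = (z + z)*(N + 0) = (2*z)*N = 2*N*z)
s(-5)*j(5, 3) = -46*3*5 = -23*30 = -690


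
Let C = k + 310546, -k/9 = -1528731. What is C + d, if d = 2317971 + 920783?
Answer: 17307879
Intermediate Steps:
k = 13758579 (k = -9*(-1528731) = 13758579)
d = 3238754
C = 14069125 (C = 13758579 + 310546 = 14069125)
C + d = 14069125 + 3238754 = 17307879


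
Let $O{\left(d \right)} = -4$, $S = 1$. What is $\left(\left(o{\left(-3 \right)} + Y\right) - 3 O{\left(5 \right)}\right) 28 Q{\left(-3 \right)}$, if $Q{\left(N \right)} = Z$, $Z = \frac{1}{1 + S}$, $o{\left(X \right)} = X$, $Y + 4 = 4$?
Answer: $126$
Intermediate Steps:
$Y = 0$ ($Y = -4 + 4 = 0$)
$Z = \frac{1}{2}$ ($Z = \frac{1}{1 + 1} = \frac{1}{2} \approx 0.5$)
$Q{\left(N \right)} = \frac{1}{2}$
$\left(\left(o{\left(-3 \right)} + Y\right) - 3 O{\left(5 \right)}\right) 28 Q{\left(-3 \right)} = \left(\left(-3 + 0\right) - -12\right) 28 \cdot \frac{1}{2} = \left(-3 + 12\right) 28 \cdot \frac{1}{2} = 9 \cdot 28 \cdot \frac{1}{2} = 252 \cdot \frac{1}{2} = 126$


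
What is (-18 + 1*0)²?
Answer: 324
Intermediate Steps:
(-18 + 1*0)² = (-18 + 0)² = (-18)² = 324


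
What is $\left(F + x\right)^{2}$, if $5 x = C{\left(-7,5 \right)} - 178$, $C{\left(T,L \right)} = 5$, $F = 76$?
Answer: $\frac{42849}{25} \approx 1714.0$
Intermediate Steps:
$x = - \frac{173}{5}$ ($x = \frac{5 - 178}{5} = \frac{1}{5} \left(-173\right) = - \frac{173}{5} \approx -34.6$)
$\left(F + x\right)^{2} = \left(76 - \frac{173}{5}\right)^{2} = \left(\frac{207}{5}\right)^{2} = \frac{42849}{25}$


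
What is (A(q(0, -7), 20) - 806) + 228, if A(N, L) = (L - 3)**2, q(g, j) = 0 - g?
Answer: -289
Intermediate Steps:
q(g, j) = -g
A(N, L) = (-3 + L)**2
(A(q(0, -7), 20) - 806) + 228 = ((-3 + 20)**2 - 806) + 228 = (17**2 - 806) + 228 = (289 - 806) + 228 = -517 + 228 = -289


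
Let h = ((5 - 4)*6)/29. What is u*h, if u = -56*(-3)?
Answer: 1008/29 ≈ 34.759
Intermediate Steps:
u = 168
h = 6/29 (h = (1*6)*(1/29) = 6*(1/29) = 6/29 ≈ 0.20690)
u*h = 168*(6/29) = 1008/29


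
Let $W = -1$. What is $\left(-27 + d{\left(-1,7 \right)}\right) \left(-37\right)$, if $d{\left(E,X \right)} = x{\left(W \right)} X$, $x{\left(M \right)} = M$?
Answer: $1258$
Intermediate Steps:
$d{\left(E,X \right)} = - X$
$\left(-27 + d{\left(-1,7 \right)}\right) \left(-37\right) = \left(-27 - 7\right) \left(-37\right) = \left(-34\right) \left(-37\right) = 1258$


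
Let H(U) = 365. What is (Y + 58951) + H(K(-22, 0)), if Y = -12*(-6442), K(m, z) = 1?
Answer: 136620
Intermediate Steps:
Y = 77304
(Y + 58951) + H(K(-22, 0)) = (77304 + 58951) + 365 = 136255 + 365 = 136620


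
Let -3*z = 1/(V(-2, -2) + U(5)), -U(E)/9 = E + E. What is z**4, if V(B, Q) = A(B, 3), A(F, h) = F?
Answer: 1/5802782976 ≈ 1.7233e-10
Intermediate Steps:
V(B, Q) = B
U(E) = -18*E (U(E) = -9*(E + E) = -18*E)
z = 1/276 (z = -1/(3*(-2 - 18*5)) = -1/(3*(-2 - 90)) = -1/3/(-92) = -1/3*(-1/92) = 1/276 ≈ 0.0036232)
z**4 = (1/276)**4 = 1/5802782976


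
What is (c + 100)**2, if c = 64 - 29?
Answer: 18225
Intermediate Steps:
c = 35
(c + 100)**2 = (35 + 100)**2 = 135**2 = 18225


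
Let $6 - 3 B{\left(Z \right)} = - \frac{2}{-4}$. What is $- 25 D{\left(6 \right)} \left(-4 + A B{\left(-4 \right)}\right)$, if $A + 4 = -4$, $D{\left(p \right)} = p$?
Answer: $2800$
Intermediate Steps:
$B{\left(Z \right)} = \frac{11}{6}$ ($B{\left(Z \right)} = 2 - \frac{\left(-2\right) \frac{1}{-4}}{3} = 2 - \frac{\left(-2\right) \left(- \frac{1}{4}\right)}{3} = 2 - \frac{1}{6} = \frac{11}{6}$)
$A = -8$ ($A = -4 - 4 = -8$)
$- 25 D{\left(6 \right)} \left(-4 + A B{\left(-4 \right)}\right) = \left(-25\right) 6 \left(-4 - \frac{44}{3}\right) = - 150 \left(-4 - \frac{44}{3}\right) = \left(-150\right) \left(- \frac{56}{3}\right) = 2800$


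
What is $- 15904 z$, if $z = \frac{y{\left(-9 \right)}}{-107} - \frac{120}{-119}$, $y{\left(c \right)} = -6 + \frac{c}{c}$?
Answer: $- \frac{30524320}{1819} \approx -16781.0$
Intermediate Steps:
$y{\left(c \right)} = -5$ ($y{\left(c \right)} = -6 + 1 = -5$)
$z = \frac{13435}{12733}$ ($z = - \frac{5}{-107} - \frac{120}{-119} = \left(-5\right) \left(- \frac{1}{107}\right) - - \frac{120}{119} = \frac{5}{107} + \frac{120}{119} = \frac{13435}{12733} \approx 1.0551$)
$- 15904 z = \left(-15904\right) \frac{13435}{12733} = - \frac{30524320}{1819}$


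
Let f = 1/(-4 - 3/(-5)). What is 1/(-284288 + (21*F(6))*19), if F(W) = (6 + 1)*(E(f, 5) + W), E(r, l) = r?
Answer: -17/4561975 ≈ -3.7265e-6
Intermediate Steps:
f = -5/17 (f = 1/(-4 - 3*(-⅕)) = 1/(-4 + ⅗) = 1/(-17/5) = -5/17 ≈ -0.29412)
F(W) = -35/17 + 7*W (F(W) = (6 + 1)*(-5/17 + W) = 7*(-5/17 + W) = -35/17 + 7*W)
1/(-284288 + (21*F(6))*19) = 1/(-284288 + (21*(-35/17 + 7*6))*19) = 1/(-284288 + (21*(-35/17 + 42))*19) = 1/(-284288 + (21*(679/17))*19) = 1/(-284288 + (14259/17)*19) = 1/(-284288 + 270921/17) = 1/(-4561975/17) = -17/4561975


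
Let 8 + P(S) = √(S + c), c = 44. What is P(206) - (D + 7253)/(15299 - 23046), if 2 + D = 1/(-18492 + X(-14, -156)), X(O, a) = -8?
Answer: -1012412501/143319500 + 5*√10 ≈ 8.7474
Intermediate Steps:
P(S) = -8 + √(44 + S) (P(S) = -8 + √(S + 44) = -8 + √(44 + S))
D = -37001/18500 (D = -2 + 1/(-18492 - 8) = -2 + 1/(-18500) = -2 - 1/18500 = -37001/18500 ≈ -2.0001)
P(206) - (D + 7253)/(15299 - 23046) = (-8 + √(44 + 206)) - (-37001/18500 + 7253)/(15299 - 23046) = (-8 + √250) - 134143499/(18500*(-7747)) = (-8 + 5*√10) - 134143499*(-1)/(18500*7747) = (-8 + 5*√10) - 1*(-134143499/143319500) = (-8 + 5*√10) + 134143499/143319500 = -1012412501/143319500 + 5*√10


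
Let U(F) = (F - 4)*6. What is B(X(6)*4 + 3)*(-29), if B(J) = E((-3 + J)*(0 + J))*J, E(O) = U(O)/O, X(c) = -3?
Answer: 1508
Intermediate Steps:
U(F) = -24 + 6*F (U(F) = (-4 + F)*6 = -24 + 6*F)
E(O) = (-24 + 6*O)/O
B(J) = J*(6 - 24/(J*(-3 + J))) (B(J) = (6 - 24*1/((0 + J)*(-3 + J)))*J = (6 - 24*1/(J*(-3 + J)))*J = (6 - 24/(J*(-3 + J)))*J = J*(6 - 24/(J*(-3 + J))))
B(X(6)*4 + 3)*(-29) = (6*(-4 + (-3*4 + 3)*(-3 + (-3*4 + 3)))/(-3 + (-3*4 + 3)))*(-29) = (6*(-4 + (-12 + 3)*(-3 + (-12 + 3)))/(-3 + (-12 + 3)))*(-29) = (6*(-4 - 9*(-3 - 9))/(-3 - 9))*(-29) = (6*(-4 - 9*(-12))/(-12))*(-29) = (6*(-1/12)*(-4 + 108))*(-29) = (6*(-1/12)*104)*(-29) = -52*(-29) = 1508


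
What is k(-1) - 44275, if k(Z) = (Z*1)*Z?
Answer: -44274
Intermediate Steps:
k(Z) = Z² (k(Z) = Z*Z = Z²)
k(-1) - 44275 = (-1)² - 44275 = 1 - 44275 = -44274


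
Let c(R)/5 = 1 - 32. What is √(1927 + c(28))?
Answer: 2*√443 ≈ 42.095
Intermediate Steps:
c(R) = -155 (c(R) = 5*(1 - 32) = 5*(-31) = -155)
√(1927 + c(28)) = √(1927 - 155) = √1772 = 2*√443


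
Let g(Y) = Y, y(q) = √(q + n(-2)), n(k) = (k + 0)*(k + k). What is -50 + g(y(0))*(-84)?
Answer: -50 - 168*√2 ≈ -287.59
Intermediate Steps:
n(k) = 2*k² (n(k) = k*(2*k) = 2*k²)
y(q) = √(8 + q) (y(q) = √(q + 2*(-2)²) = √(q + 2*4) = √(q + 8) = √(8 + q))
-50 + g(y(0))*(-84) = -50 + √(8 + 0)*(-84) = -50 + √8*(-84) = -50 + (2*√2)*(-84) = -50 - 168*√2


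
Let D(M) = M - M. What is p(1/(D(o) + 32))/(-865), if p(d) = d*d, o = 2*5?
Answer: -1/885760 ≈ -1.1290e-6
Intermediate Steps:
o = 10
D(M) = 0
p(d) = d²
p(1/(D(o) + 32))/(-865) = (1/(0 + 32))²/(-865) = (1/32)²*(-1/865) = (1/1024)*(-1/865) = -1/885760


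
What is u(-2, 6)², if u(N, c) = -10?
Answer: 100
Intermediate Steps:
u(-2, 6)² = (-10)² = 100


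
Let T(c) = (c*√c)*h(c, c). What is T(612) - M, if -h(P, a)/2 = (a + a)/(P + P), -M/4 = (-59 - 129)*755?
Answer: -567760 - 7344*√17 ≈ -5.9804e+5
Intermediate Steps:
M = 567760 (M = -4*(-59 - 129)*755 = -(-752)*755 = -4*(-141940) = 567760)
h(P, a) = -2*a/P (h(P, a) = -2*(a + a)/(P + P) = -2*2*a/(2*P) = -2*2*a*1/(2*P) = -2*a/P)
T(c) = -2*c^(3/2) (T(c) = (c*√c)*(-2*c/c) = c^(3/2)*(-2) = -2*c^(3/2))
T(612) - M = -7344*√17 - 1*567760 = -7344*√17 - 567760 = -567760 - 7344*√17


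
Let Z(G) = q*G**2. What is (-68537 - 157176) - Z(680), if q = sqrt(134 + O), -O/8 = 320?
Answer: -225713 - 462400*I*sqrt(2426) ≈ -2.2571e+5 - 2.2775e+7*I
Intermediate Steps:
O = -2560 (O = -8*320 = -2560)
q = I*sqrt(2426) (q = sqrt(134 - 2560) = sqrt(-2426) = I*sqrt(2426) ≈ 49.254*I)
Z(G) = I*sqrt(2426)*G**2 (Z(G) = (I*sqrt(2426))*G**2 = I*sqrt(2426)*G**2)
(-68537 - 157176) - Z(680) = (-68537 - 157176) - I*sqrt(2426)*680**2 = -225713 - I*sqrt(2426)*462400 = -225713 - 462400*I*sqrt(2426)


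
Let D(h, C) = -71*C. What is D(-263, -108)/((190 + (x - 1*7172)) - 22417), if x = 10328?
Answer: -852/2119 ≈ -0.40208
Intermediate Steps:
D(-263, -108)/((190 + (x - 1*7172)) - 22417) = (-71*(-108))/((190 + (10328 - 1*7172)) - 22417) = 7668/((190 + (10328 - 7172)) - 22417) = 7668/((190 + 3156) - 22417) = 7668/(3346 - 22417) = 7668/(-19071) = 7668*(-1/19071) = -852/2119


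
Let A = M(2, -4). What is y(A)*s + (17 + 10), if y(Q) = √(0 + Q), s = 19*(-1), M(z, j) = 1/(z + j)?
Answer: 27 - 19*I*√2/2 ≈ 27.0 - 13.435*I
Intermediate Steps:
M(z, j) = 1/(j + z)
A = -½ (A = 1/(-4 + 2) = 1/(-2) = -½ ≈ -0.50000)
s = -19
y(Q) = √Q
y(A)*s + (17 + 10) = √(-½)*(-19) + (17 + 10) = (I*√2/2)*(-19) + 27 = -19*I*√2/2 + 27 = 27 - 19*I*√2/2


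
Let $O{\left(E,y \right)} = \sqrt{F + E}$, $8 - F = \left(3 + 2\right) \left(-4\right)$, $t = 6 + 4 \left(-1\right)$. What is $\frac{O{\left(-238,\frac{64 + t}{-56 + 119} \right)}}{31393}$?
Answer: $\frac{i \sqrt{210}}{31393} \approx 0.00046161 i$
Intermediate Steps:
$t = 2$ ($t = 6 - 4 = 2$)
$F = 28$ ($F = 8 - \left(3 + 2\right) \left(-4\right) = 8 - 5 \left(-4\right) = 8 - -20 = 8 + 20 = 28$)
$O{\left(E,y \right)} = \sqrt{28 + E}$
$\frac{O{\left(-238,\frac{64 + t}{-56 + 119} \right)}}{31393} = \frac{\sqrt{28 - 238}}{31393} = \sqrt{-210} \cdot \frac{1}{31393} = i \sqrt{210} \cdot \frac{1}{31393} = \frac{i \sqrt{210}}{31393}$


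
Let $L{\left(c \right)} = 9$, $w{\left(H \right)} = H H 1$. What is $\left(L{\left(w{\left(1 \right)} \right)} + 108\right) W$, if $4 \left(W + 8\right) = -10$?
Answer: $- \frac{2457}{2} \approx -1228.5$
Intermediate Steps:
$W = - \frac{21}{2}$ ($W = -8 + \frac{1}{4} \left(-10\right) = -8 - \frac{5}{2} = - \frac{21}{2} \approx -10.5$)
$w{\left(H \right)} = H^{2}$ ($w{\left(H \right)} = H^{2} \cdot 1 = H^{2}$)
$\left(L{\left(w{\left(1 \right)} \right)} + 108\right) W = \left(9 + 108\right) \left(- \frac{21}{2}\right) = 117 \left(- \frac{21}{2}\right) = - \frac{2457}{2}$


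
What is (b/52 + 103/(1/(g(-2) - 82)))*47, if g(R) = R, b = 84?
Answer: -5285385/13 ≈ -4.0657e+5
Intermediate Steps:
(b/52 + 103/(1/(g(-2) - 82)))*47 = (84/52 + 103/(1/(-2 - 82)))*47 = (84*(1/52) + 103/(1/(-84)))*47 = (21/13 + 103/(-1/84))*47 = (21/13 + 103*(-84))*47 = (21/13 - 8652)*47 = -112455/13*47 = -5285385/13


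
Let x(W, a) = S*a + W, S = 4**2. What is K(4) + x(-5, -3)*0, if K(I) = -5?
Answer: -5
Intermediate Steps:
S = 16
x(W, a) = W + 16*a (x(W, a) = 16*a + W = W + 16*a)
K(4) + x(-5, -3)*0 = -5 + (-5 + 16*(-3))*0 = -5 + (-5 - 48)*0 = -5 - 53*0 = -5 + 0 = -5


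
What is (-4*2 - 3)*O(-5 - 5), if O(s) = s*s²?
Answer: 11000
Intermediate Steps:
O(s) = s³
(-4*2 - 3)*O(-5 - 5) = (-4*2 - 3)*(-5 - 5)³ = (-8 - 3)*(-10)³ = -11*(-1000) = 11000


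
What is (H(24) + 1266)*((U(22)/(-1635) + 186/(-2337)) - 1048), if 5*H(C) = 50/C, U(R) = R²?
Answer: -10146119958611/7641990 ≈ -1.3277e+6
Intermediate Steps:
H(C) = 10/C (H(C) = (50/C)/5 = 10/C)
(H(24) + 1266)*((U(22)/(-1635) + 186/(-2337)) - 1048) = (10/24 + 1266)*((22²/(-1635) + 186/(-2337)) - 1048) = (10*(1/24) + 1266)*((484*(-1/1635) + 186*(-1/2337)) - 1048) = (5/12 + 1266)*((-484/1635 - 62/779) - 1048) = 15197*(-478406/1273665 - 1048)/12 = (15197/12)*(-1335279326/1273665) = -10146119958611/7641990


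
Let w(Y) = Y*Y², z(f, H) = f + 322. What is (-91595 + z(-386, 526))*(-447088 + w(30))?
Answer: 38504845992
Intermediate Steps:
z(f, H) = 322 + f
w(Y) = Y³
(-91595 + z(-386, 526))*(-447088 + w(30)) = (-91595 + (322 - 386))*(-447088 + 30³) = (-91595 - 64)*(-447088 + 27000) = -91659*(-420088) = 38504845992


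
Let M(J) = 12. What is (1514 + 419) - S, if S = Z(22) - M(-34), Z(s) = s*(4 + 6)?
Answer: 1725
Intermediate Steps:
Z(s) = 10*s (Z(s) = s*10 = 10*s)
S = 208 (S = 10*22 - 1*12 = 220 - 12 = 208)
(1514 + 419) - S = (1514 + 419) - 1*208 = 1933 - 208 = 1725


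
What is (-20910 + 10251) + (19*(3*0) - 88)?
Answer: -10747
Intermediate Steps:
(-20910 + 10251) + (19*(3*0) - 88) = -10659 + (19*0 - 88) = -10659 + (0 - 88) = -10659 - 88 = -10747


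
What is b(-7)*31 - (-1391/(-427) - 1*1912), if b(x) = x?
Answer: 722374/427 ≈ 1691.7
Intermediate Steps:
b(-7)*31 - (-1391/(-427) - 1*1912) = -7*31 - (-1391/(-427) - 1*1912) = -217 - (-1391*(-1/427) - 1912) = -217 - (1391/427 - 1912) = -217 - 1*(-815033/427) = -217 + 815033/427 = 722374/427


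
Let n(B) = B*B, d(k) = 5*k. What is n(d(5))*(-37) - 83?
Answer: -23208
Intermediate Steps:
n(B) = B**2
n(d(5))*(-37) - 83 = (5*5)**2*(-37) - 83 = 25**2*(-37) - 83 = 625*(-37) - 83 = -23125 - 83 = -23208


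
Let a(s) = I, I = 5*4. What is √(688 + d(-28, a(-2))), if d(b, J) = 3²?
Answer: √697 ≈ 26.401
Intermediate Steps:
I = 20
a(s) = 20
d(b, J) = 9
√(688 + d(-28, a(-2))) = √(688 + 9) = √697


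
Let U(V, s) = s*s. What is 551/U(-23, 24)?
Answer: 551/576 ≈ 0.95660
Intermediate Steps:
U(V, s) = s²
551/U(-23, 24) = 551/(24²) = 551/576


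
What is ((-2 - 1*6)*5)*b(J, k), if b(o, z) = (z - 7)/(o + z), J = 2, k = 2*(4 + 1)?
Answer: -10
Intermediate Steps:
k = 10 (k = 2*5 = 10)
b(o, z) = (-7 + z)/(o + z)
((-2 - 1*6)*5)*b(J, k) = ((-2 - 1*6)*5)*((-7 + 10)/(2 + 10)) = ((-2 - 6)*5)*(3/12) = (-8*5)*((1/12)*3) = -40*¼ = -10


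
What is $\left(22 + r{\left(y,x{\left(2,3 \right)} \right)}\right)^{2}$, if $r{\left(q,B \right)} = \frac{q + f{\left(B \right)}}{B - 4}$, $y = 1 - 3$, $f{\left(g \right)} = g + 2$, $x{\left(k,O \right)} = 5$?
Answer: $729$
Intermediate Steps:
$f{\left(g \right)} = 2 + g$
$y = -2$ ($y = 1 - 3 = -2$)
$r{\left(q,B \right)} = \frac{2 + B + q}{-4 + B}$ ($r{\left(q,B \right)} = \frac{q + \left(2 + B\right)}{B - 4} = \frac{2 + B + q}{-4 + B}$)
$\left(22 + r{\left(y,x{\left(2,3 \right)} \right)}\right)^{2} = \left(22 + \frac{2 + 5 - 2}{-4 + 5}\right)^{2} = \left(22 + 1^{-1} \cdot 5\right)^{2} = \left(22 + 1 \cdot 5\right)^{2} = \left(22 + 5\right)^{2} = 27^{2} = 729$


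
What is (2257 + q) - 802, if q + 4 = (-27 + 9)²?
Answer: 1775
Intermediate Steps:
q = 320 (q = -4 + (-27 + 9)² = -4 + (-18)² = -4 + 324 = 320)
(2257 + q) - 802 = (2257 + 320) - 802 = 2577 - 802 = 1775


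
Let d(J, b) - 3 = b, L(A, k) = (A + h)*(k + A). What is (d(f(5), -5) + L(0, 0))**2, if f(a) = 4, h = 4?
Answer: 4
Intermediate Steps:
L(A, k) = (4 + A)*(A + k) (L(A, k) = (A + 4)*(k + A) = (4 + A)*(A + k))
d(J, b) = 3 + b
(d(f(5), -5) + L(0, 0))**2 = ((3 - 5) + (0**2 + 4*0 + 4*0 + 0*0))**2 = (-2 + (0 + 0 + 0 + 0))**2 = (-2 + 0)**2 = (-2)**2 = 4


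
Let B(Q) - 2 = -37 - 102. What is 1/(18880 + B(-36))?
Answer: 1/18743 ≈ 5.3353e-5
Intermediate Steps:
B(Q) = -137 (B(Q) = 2 + (-37 - 102) = 2 - 139 = -137)
1/(18880 + B(-36)) = 1/(18880 - 137) = 1/18743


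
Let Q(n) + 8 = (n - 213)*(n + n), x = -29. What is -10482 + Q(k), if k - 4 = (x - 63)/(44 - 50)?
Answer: -161806/9 ≈ -17978.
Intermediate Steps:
k = 58/3 (k = 4 + (-29 - 63)/(44 - 50) = 4 - 92/(-6) = 4 - 92*(-⅙) = 4 + 46/3 = 58/3 ≈ 19.333)
Q(n) = -8 + 2*n*(-213 + n) (Q(n) = -8 + (n - 213)*(n + n) = -8 + (-213 + n)*(2*n) = -8 + 2*n*(-213 + n))
-10482 + Q(k) = -10482 + (-8 - 426*58/3 + 2*(58/3)²) = -10482 + (-8 - 8236 + 2*(3364/9)) = -10482 + (-8 - 8236 + 6728/9) = -10482 - 67468/9 = -161806/9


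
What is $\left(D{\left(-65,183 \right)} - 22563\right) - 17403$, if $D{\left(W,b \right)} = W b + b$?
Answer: $-51678$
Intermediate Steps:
$D{\left(W,b \right)} = b + W b$
$\left(D{\left(-65,183 \right)} - 22563\right) - 17403 = \left(183 \left(1 - 65\right) - 22563\right) - 17403 = \left(183 \left(-64\right) - 22563\right) - 17403 = \left(-11712 - 22563\right) - 17403 = -34275 - 17403 = -51678$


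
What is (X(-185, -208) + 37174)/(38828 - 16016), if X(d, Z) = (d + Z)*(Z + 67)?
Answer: 92587/22812 ≈ 4.0587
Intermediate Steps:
X(d, Z) = (67 + Z)*(Z + d) (X(d, Z) = (Z + d)*(67 + Z) = (67 + Z)*(Z + d))
(X(-185, -208) + 37174)/(38828 - 16016) = (((-208)² + 67*(-208) + 67*(-185) - 208*(-185)) + 37174)/(38828 - 16016) = ((43264 - 13936 - 12395 + 38480) + 37174)/22812 = (55413 + 37174)*(1/22812) = 92587*(1/22812) = 92587/22812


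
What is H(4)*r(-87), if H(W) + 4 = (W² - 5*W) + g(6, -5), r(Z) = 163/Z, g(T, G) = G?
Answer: 2119/87 ≈ 24.356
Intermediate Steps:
H(W) = -9 + W² - 5*W (H(W) = -4 + ((W² - 5*W) - 5) = -4 + (-5 + W² - 5*W) = -9 + W² - 5*W)
H(4)*r(-87) = (-9 + 4² - 5*4)*(163/(-87)) = (-9 + 16 - 20)*(163*(-1/87)) = -13*(-163/87) = 2119/87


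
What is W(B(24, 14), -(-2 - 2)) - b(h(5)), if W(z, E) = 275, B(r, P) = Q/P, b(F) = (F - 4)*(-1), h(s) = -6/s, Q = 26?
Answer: 1349/5 ≈ 269.80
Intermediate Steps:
b(F) = 4 - F (b(F) = (-4 + F)*(-1) = 4 - F)
B(r, P) = 26/P
W(B(24, 14), -(-2 - 2)) - b(h(5)) = 275 - (4 - (-6)/5) = 275 - (4 - 1*(-6/5)) = 275 - (4 + 6/5) = 275 - 1*26/5 = 275 - 26/5 = 1349/5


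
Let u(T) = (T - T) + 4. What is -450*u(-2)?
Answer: -1800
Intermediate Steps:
u(T) = 4 (u(T) = 0 + 4 = 4)
-450*u(-2) = -450*4 = -1800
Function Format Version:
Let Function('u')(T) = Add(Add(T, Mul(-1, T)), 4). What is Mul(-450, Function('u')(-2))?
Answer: -1800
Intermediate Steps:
Function('u')(T) = 4 (Function('u')(T) = Add(0, 4) = 4)
Mul(-450, Function('u')(-2)) = Mul(-450, 4) = -1800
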